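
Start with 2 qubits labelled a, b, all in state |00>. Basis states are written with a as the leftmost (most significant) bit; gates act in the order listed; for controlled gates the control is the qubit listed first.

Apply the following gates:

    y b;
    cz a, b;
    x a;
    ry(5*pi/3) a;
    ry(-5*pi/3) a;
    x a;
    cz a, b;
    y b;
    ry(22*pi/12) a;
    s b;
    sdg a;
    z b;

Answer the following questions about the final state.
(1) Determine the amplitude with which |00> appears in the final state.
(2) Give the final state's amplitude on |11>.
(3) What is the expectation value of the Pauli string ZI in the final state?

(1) The final state's coefficient on |00> equals -sqrt(6)/4 - sqrt(2)/4. Key observation: steps 1-8 multiply out to the identity, so the circuit reduces to the remaining gates.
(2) The amplitude on |11> is 0.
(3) The expectation value of ZI is sqrt(3)/2.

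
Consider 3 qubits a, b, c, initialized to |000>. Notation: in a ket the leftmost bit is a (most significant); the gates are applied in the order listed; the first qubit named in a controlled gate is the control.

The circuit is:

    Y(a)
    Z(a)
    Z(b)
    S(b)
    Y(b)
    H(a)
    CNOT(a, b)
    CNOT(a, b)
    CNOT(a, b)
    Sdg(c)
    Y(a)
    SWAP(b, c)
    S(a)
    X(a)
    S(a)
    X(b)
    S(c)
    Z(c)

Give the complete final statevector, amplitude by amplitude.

After the circuit, the state carries amplitude sqrt(2)*I/2 on |011>, -sqrt(2)/2 on |110>, and 0 on every other basis state.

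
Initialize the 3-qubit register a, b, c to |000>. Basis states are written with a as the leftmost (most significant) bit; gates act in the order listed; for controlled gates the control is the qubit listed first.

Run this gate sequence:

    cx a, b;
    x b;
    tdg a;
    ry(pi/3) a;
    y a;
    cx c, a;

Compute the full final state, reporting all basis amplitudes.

The resulting statevector has amplitude -I/2 on |010>, sqrt(3)*I/2 on |110>, and 0 on every other basis state.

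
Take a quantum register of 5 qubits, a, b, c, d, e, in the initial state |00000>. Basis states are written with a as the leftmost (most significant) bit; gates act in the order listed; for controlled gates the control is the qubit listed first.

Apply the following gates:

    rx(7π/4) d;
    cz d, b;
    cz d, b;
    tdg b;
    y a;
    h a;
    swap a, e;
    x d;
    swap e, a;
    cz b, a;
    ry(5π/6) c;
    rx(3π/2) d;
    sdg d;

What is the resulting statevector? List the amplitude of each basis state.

The final amplitudes are -sqrt(6*sqrt(2) + 12)/16 - sqrt(12 - 6*sqrt(2))/16 + sqrt(4 - 2*sqrt(2))/16 + sqrt(2*sqrt(2) + 4)/16 on |00000>, -sqrt(2*sqrt(2) + 4)/16 - sqrt(12 - 6*sqrt(2))/16 + sqrt(4 - 2*sqrt(2))/16 + sqrt(6*sqrt(2) + 12)/16 on |00010>, -sqrt(6*sqrt(2) + 12)/16 - sqrt(2*sqrt(2) + 4)/16 - sqrt(12 - 6*sqrt(2))/16 - sqrt(4 - 2*sqrt(2))/16 on |00100>, -sqrt(12 - 6*sqrt(2))/16 - sqrt(4 - 2*sqrt(2))/16 + sqrt(2*sqrt(2) + 4)/16 + sqrt(6*sqrt(2) + 12)/16 on |00110>, -sqrt(2*sqrt(2) + 4)/16 - sqrt(4 - 2*sqrt(2))/16 + sqrt(12 - 6*sqrt(2))/16 + sqrt(6*sqrt(2) + 12)/16 on |10000>, -sqrt(6*sqrt(2) + 12)/16 - sqrt(4 - 2*sqrt(2))/16 + sqrt(12 - 6*sqrt(2))/16 + sqrt(2*sqrt(2) + 4)/16 on |10010>, sqrt(4 - 2*sqrt(2))/16 + sqrt(12 - 6*sqrt(2))/16 + sqrt(2*sqrt(2) + 4)/16 + sqrt(6*sqrt(2) + 12)/16 on |10100>, -sqrt(6*sqrt(2) + 12)/16 - sqrt(2*sqrt(2) + 4)/16 + sqrt(4 - 2*sqrt(2))/16 + sqrt(12 - 6*sqrt(2))/16 on |10110>, and 0 on every other basis state. Key observation: gates 2-3 undo each other exactly, leaving only the rest of the circuit to track.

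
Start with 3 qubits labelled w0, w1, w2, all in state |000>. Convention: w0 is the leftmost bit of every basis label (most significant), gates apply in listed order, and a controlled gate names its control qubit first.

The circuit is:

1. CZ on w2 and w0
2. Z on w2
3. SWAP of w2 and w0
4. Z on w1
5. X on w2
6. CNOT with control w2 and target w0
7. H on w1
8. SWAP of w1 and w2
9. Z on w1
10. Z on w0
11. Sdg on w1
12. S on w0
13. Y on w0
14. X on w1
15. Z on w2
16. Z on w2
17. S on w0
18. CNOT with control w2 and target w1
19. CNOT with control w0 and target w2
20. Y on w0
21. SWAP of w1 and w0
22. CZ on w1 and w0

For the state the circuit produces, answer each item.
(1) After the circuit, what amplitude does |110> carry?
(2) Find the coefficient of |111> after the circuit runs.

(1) |110> carries amplitude 0 in the final state.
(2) The amplitude on |111> is -sqrt(2)/2.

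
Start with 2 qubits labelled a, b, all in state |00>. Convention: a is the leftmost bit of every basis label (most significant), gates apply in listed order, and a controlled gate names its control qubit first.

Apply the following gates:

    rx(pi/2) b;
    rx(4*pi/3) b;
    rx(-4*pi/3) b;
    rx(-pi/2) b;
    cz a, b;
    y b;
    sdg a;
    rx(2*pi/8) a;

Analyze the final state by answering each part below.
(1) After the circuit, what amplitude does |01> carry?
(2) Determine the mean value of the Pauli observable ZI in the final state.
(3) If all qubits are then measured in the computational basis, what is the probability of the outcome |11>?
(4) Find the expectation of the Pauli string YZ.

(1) The final state's coefficient on |01> equals I*sqrt(sqrt(2) + 2)/2. Key observation: gates 1-4 undo each other exactly, leaving only the rest of the circuit to track.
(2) The expectation value of ZI is sqrt(2)/2.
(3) The probability of measuring |11> is 1/2 - sqrt(2)/4.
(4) The observable YZ averages to sqrt(2)/2.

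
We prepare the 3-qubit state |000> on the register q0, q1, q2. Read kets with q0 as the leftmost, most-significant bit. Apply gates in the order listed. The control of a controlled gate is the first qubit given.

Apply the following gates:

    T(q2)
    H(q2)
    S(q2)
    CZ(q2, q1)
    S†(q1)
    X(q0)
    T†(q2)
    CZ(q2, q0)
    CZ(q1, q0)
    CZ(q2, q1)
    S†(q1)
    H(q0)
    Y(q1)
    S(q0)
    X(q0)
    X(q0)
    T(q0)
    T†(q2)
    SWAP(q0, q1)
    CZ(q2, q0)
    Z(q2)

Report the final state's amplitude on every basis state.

The resulting statevector has amplitude 0 on |000>, 0 on |001>, 0 on |010>, 0 on |011>, I/2 on |100>, -I/2 on |101>, exp(I*pi/4)/2 on |110>, -exp(I*pi/4)/2 on |111>.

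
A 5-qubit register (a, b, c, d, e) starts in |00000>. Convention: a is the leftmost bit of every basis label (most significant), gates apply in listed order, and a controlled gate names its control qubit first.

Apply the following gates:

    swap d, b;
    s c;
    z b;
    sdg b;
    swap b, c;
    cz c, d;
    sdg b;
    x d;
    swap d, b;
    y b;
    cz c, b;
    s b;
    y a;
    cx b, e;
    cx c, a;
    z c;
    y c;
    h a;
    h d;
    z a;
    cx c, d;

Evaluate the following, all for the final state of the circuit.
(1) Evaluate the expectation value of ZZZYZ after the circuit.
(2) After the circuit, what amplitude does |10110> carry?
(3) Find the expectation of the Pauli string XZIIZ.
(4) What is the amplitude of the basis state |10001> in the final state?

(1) In the final state, ZZZYZ has expectation 0.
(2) |10110> carries amplitude I/2 in the final state.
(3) The observable XZIIZ averages to 1.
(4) The amplitude on |10001> is 0.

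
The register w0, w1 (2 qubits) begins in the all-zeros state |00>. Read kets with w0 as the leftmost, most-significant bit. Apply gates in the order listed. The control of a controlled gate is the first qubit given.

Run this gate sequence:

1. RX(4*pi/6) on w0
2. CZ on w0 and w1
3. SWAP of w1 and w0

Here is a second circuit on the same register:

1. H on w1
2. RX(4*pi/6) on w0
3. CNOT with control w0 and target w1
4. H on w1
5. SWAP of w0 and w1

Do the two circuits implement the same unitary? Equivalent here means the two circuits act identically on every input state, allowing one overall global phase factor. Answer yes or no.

Yes: on every input state the two circuits agree up to one overall phase factor.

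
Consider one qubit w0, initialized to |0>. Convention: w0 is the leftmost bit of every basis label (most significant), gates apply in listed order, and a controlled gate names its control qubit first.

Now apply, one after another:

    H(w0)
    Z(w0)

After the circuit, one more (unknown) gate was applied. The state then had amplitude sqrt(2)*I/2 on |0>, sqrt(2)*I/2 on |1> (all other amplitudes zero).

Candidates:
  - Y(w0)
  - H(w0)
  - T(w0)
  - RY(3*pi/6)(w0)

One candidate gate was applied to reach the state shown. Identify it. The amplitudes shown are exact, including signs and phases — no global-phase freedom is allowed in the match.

It was Y(w0) that produced the state shown.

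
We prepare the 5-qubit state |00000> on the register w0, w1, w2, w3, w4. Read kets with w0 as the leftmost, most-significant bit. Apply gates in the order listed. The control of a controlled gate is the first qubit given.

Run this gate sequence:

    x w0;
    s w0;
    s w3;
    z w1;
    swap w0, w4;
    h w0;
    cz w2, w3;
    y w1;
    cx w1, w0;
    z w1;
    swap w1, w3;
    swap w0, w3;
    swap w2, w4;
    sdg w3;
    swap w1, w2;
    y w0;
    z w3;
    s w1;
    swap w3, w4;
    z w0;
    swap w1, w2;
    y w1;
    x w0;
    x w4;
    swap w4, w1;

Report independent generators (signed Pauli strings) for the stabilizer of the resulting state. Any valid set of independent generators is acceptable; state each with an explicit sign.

One valid set of independent stabilizer generators is -IYIII, -ZIIII, -IIZII, +IIIZI, -IIIIZ (any independent generating set of the same group is equally correct).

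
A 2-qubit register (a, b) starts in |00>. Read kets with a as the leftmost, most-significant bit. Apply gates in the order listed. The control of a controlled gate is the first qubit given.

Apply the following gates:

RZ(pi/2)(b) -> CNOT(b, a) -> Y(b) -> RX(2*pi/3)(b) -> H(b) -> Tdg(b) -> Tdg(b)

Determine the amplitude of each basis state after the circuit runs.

After the circuit, the state carries amplitude (sqrt(2) - sqrt(6)*I)*exp(I*pi/4)/4 on |00>, (sqrt(2) + sqrt(6)*I)*exp(3*I*pi/4)/4 on |01>, 0 on |10>, 0 on |11>.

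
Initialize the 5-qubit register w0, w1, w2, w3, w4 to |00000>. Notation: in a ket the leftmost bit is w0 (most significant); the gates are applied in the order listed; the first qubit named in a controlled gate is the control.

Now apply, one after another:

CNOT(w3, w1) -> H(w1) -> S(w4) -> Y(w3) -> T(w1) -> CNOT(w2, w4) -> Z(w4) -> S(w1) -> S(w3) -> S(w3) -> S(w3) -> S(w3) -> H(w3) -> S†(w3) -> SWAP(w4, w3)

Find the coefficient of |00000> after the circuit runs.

The amplitude on |00000> is I/2. Key observation: the block from step 9 through step 12 cancels to the identity and can be dropped.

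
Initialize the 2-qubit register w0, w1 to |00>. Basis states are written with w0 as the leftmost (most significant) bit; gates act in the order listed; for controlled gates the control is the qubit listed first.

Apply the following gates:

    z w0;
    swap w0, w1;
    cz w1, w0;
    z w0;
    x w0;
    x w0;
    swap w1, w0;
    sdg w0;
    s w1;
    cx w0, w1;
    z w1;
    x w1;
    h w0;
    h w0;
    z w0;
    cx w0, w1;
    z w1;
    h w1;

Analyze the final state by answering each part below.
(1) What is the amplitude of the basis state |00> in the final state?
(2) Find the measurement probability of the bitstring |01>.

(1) |00> carries amplitude -sqrt(2)/2 in the final state.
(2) Outcome |01> occurs with probability 1/2.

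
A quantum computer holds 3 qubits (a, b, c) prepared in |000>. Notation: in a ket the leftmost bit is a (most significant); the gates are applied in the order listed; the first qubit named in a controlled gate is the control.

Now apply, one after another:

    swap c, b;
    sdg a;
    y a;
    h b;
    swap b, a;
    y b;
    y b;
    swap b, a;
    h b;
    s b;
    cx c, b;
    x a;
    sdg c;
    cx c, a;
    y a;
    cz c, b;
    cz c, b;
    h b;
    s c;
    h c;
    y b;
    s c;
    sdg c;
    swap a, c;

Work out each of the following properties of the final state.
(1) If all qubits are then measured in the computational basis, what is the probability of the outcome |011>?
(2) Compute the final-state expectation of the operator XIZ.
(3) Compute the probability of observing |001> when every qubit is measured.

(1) The probability of measuring |011> is 1/4. Key observation: steps 4-9 multiply out to the identity, so the circuit reduces to the remaining gates.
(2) The expectation value of XIZ is -1.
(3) A full measurement returns |001> with probability 1/4.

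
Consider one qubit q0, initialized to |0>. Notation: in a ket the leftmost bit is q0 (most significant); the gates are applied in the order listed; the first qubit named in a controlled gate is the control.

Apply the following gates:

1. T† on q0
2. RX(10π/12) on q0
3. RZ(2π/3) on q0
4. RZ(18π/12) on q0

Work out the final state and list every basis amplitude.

The resulting statevector has amplitude (-sqrt(2) + sqrt(6))*exp(11*I*pi/12)/4 on |0>, (sqrt(2) + sqrt(6))*exp(7*I*pi/12)/4 on |1>.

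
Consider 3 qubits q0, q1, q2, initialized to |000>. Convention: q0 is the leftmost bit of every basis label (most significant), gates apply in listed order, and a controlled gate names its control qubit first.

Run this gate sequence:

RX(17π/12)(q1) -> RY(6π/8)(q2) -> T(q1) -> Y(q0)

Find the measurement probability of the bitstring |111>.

The probability of measuring |111> is sqrt(2)/16 + sqrt(3)/16 + sqrt(6)/16 + 3/16.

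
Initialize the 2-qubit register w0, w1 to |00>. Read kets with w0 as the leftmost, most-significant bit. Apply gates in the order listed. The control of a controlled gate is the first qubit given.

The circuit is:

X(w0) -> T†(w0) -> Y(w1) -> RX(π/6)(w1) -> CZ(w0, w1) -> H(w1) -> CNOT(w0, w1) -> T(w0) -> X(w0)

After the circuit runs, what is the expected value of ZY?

The expectation value of ZY is -1/2.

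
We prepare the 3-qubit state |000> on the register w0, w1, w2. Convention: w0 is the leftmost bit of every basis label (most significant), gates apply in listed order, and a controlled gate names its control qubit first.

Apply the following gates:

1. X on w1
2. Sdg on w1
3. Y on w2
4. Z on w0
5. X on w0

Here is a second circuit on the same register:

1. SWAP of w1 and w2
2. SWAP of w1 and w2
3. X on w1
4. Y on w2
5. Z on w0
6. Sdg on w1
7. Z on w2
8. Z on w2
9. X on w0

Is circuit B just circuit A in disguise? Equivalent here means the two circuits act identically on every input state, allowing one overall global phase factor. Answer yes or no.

Yes, they are equivalent — the unitaries differ by at most a global phase.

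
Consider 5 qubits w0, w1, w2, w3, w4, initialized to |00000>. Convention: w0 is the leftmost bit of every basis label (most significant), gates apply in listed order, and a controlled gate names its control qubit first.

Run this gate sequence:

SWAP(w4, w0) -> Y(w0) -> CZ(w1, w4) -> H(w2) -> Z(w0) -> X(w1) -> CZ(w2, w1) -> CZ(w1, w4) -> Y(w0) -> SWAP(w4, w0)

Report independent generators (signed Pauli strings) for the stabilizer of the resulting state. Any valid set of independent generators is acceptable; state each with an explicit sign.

The stabilizer group can be generated by -IIXII, +ZIIII, -IZIII, +IIIZI, +IIIIZ, among other valid generating sets.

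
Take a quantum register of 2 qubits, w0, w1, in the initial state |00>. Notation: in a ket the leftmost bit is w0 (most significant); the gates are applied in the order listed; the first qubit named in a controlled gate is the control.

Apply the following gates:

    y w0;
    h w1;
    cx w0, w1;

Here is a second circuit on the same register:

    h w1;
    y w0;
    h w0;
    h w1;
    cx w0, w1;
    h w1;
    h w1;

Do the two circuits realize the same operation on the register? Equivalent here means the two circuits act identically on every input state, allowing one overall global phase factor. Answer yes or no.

No — the two circuits implement different unitaries, even allowing a global phase.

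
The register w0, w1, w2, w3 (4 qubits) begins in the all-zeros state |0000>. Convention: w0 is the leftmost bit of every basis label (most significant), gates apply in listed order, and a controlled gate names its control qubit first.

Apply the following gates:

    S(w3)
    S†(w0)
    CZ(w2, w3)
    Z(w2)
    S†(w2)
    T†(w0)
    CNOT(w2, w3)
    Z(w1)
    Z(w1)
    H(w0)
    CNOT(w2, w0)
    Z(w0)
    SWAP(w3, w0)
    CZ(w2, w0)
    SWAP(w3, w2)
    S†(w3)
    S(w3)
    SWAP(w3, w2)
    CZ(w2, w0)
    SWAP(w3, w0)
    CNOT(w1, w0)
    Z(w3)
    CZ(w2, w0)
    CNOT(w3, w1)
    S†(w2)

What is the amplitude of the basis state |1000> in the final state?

The amplitude on |1000> is -sqrt(2)/2. Key observation: the block from step 13 through step 20 cancels to the identity and can be dropped.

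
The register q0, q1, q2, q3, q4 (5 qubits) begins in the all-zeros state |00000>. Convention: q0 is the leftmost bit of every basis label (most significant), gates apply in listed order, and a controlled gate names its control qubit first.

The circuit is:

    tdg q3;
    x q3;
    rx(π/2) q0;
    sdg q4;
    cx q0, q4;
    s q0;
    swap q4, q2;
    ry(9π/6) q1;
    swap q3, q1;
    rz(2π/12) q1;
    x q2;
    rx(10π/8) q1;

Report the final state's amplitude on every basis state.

The final amplitudes are sqrt(sqrt(2) + 2)*exp(7*I*pi/12)/4 on |00100>, -sqrt(sqrt(2) + 2)*exp(7*I*pi/12)/4 on |00110>, sqrt(2 - sqrt(2))*exp(I*pi/12)/4 on |01100>, -sqrt(2 - sqrt(2))*exp(I*pi/12)/4 on |01110>, sqrt(sqrt(2) + 2)*exp(7*I*pi/12)/4 on |10000>, -sqrt(sqrt(2) + 2)*exp(7*I*pi/12)/4 on |10010>, sqrt(2 - sqrt(2))*exp(I*pi/12)/4 on |11000>, -sqrt(2 - sqrt(2))*exp(I*pi/12)/4 on |11010>, and 0 on every other basis state.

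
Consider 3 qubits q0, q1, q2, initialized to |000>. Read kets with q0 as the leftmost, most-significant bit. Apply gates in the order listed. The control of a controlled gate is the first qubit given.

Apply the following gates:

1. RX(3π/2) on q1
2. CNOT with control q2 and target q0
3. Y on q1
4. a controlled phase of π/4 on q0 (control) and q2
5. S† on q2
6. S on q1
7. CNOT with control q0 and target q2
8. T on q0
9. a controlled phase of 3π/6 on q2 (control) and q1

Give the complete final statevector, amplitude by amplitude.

The resulting statevector has amplitude -sqrt(2)/2 on |000>, sqrt(2)/2 on |010>, and 0 on every other basis state.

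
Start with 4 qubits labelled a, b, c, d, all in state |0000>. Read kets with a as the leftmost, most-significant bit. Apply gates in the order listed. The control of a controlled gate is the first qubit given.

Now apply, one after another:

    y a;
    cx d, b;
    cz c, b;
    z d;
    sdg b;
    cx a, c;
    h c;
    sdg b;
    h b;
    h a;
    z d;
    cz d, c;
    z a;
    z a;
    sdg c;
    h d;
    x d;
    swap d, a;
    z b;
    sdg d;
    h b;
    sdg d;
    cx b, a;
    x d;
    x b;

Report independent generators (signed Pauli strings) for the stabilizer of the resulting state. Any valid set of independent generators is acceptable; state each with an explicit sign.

The final state is stabilized by the group generated by +XIII, +IIYI, +IIIX, +IZII; other independent generating sets are equally valid.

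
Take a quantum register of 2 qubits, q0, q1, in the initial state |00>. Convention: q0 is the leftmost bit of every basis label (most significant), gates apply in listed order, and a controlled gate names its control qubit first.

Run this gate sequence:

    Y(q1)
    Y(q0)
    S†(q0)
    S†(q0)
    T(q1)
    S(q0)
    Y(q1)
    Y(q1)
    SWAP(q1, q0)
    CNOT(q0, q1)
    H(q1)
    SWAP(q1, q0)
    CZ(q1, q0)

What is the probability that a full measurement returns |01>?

A full measurement returns |01> with probability 1/2.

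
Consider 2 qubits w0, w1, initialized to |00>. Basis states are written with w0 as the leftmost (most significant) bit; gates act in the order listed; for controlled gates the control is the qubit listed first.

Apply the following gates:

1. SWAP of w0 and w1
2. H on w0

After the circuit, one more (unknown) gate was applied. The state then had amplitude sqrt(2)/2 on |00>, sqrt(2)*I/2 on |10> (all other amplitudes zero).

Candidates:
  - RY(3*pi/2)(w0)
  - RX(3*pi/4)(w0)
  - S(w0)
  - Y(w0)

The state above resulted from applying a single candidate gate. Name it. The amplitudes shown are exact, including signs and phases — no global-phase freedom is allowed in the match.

The applied gate was S(w0).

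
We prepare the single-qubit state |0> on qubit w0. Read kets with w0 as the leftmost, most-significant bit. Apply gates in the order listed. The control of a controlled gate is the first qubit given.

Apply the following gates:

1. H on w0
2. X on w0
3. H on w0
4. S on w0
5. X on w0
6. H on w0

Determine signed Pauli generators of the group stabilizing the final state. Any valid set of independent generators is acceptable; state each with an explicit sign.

One valid set of independent stabilizer generators is -X (any independent generating set of the same group is equally correct).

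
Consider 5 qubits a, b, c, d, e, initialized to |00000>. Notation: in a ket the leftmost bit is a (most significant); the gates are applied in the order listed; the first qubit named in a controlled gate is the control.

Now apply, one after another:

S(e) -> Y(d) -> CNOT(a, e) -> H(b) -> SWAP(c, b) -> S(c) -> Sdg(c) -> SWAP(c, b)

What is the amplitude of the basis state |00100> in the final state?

The final state's coefficient on |00100> equals 0. Key observation: the block from step 5 through step 8 cancels to the identity and can be dropped.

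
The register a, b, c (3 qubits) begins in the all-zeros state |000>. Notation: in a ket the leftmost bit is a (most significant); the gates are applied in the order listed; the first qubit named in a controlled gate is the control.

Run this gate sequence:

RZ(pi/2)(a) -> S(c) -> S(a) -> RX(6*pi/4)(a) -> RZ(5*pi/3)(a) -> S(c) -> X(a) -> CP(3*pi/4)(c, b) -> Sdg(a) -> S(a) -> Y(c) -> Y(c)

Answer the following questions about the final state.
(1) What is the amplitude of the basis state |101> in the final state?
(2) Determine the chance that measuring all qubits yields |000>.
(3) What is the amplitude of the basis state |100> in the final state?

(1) The amplitude on |101> is 0.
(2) Outcome |000> occurs with probability 1/2.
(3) |100> carries amplitude -sqrt(2)*exp(11*I*pi/12)/2 in the final state.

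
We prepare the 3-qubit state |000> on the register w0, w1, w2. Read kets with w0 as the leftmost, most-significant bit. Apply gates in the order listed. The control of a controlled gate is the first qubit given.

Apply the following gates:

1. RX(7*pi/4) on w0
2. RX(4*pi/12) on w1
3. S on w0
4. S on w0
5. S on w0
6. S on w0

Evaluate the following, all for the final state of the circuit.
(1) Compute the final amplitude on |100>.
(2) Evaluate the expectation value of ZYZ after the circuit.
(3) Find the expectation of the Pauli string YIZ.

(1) The amplitude on |100> is -I*sqrt(6 - 3*sqrt(2))/4. Key observation: gates 3-6 undo each other exactly, leaving only the rest of the circuit to track.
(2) In the final state, ZYZ has expectation -sqrt(6)/4.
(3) In the final state, YIZ has expectation sqrt(2)/2.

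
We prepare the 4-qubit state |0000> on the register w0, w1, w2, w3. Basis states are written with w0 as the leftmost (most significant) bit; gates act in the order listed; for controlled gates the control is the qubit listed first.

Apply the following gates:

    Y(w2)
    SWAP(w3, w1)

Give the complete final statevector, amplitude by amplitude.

The resulting statevector has amplitude I on |0010>, and 0 on every other basis state.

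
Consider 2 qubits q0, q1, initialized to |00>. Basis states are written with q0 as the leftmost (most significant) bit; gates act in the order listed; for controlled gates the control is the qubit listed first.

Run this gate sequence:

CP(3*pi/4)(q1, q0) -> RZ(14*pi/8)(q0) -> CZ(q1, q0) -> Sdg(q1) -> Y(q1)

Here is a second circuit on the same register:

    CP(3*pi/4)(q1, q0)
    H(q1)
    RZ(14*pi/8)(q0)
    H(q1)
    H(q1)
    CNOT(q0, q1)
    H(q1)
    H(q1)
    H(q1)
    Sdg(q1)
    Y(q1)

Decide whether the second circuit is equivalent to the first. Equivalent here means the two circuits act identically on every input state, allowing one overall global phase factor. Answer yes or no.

Yes — the two circuits implement the same unitary up to a global phase.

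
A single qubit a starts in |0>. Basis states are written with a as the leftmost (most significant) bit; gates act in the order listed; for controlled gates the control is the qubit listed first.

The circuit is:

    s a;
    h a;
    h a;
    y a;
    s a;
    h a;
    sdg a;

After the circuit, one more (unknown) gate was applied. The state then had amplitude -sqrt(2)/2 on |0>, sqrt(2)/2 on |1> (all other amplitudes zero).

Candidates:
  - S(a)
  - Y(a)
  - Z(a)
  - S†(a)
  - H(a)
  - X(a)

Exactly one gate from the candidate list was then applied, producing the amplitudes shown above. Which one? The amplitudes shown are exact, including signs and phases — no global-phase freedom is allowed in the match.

It was S(a) that produced the state shown.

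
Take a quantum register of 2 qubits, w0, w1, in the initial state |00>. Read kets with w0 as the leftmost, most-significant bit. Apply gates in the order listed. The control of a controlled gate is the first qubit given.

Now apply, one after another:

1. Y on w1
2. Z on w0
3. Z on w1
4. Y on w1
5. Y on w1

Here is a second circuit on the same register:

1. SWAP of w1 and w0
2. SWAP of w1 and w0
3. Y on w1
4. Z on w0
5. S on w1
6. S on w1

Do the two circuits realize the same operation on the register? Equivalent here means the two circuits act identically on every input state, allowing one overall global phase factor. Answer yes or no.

Yes — the two circuits implement the same unitary up to a global phase.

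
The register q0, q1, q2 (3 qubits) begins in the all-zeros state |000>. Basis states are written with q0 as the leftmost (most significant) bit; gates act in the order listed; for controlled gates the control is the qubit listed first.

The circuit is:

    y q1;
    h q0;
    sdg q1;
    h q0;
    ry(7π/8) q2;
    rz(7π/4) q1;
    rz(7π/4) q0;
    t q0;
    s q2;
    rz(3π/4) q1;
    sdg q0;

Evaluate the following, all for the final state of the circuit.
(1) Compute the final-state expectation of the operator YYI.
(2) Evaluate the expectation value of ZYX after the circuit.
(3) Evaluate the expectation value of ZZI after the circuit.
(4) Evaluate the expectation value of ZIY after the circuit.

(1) The observable YYI averages to 0.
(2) In the final state, ZYX has expectation 0.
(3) In the final state, ZZI has expectation -1.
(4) In the final state, ZIY has expectation sqrt(2 - sqrt(2))/2.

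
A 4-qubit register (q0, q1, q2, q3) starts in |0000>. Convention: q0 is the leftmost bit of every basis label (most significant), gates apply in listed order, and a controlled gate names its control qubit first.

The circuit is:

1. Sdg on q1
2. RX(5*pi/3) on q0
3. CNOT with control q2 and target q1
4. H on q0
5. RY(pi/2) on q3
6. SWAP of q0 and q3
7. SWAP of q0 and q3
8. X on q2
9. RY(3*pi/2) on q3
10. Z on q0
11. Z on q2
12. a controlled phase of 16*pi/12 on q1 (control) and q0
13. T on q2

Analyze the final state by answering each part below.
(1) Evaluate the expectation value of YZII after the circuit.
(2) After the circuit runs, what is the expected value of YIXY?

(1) The expectation value of YZII is sqrt(3)/2. Key observation: gates 6-7 undo each other exactly, leaving only the rest of the circuit to track.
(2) In the final state, YIXY has expectation 0.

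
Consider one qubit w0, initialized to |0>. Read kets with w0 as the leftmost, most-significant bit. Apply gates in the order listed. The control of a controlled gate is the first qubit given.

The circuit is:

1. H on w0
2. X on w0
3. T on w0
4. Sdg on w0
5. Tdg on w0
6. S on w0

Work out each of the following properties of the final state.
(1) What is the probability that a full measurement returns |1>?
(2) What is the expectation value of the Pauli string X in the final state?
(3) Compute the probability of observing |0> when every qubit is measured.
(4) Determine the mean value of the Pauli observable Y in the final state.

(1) The probability of measuring |1> is 1/2.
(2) The expectation value of X is 1.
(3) A full measurement returns |0> with probability 1/2.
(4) The observable Y averages to 0.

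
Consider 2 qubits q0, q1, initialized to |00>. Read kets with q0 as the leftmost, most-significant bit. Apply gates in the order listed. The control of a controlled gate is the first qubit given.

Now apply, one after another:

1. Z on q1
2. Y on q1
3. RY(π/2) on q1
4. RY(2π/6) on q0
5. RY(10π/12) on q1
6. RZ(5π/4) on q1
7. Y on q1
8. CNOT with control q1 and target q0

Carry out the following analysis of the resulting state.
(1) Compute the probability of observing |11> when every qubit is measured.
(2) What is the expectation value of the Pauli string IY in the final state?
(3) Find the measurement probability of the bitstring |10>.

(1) Outcome |11> occurs with probability 9/16.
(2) In the final state, IY has expectation -3*sqrt(2)/8.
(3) The probability of measuring |10> is 1/16.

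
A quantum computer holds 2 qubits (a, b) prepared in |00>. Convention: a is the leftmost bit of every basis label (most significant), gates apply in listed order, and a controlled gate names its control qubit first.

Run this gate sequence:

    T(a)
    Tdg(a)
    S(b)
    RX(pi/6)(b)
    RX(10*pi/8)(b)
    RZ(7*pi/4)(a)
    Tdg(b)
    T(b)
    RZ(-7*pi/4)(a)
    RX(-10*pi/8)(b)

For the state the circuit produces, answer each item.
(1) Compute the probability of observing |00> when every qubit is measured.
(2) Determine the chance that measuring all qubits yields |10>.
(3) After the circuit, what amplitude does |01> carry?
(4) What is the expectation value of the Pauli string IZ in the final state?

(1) Outcome |00> occurs with probability sqrt(3)/4 + 1/2. Key observation: the block from step 5 through step 10 cancels to the identity and can be dropped.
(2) A full measurement returns |10> with probability 0.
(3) The final state's coefficient on |01> equals I*(-sqrt(6) + sqrt(2))/4.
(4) In the final state, IZ has expectation sqrt(3)/2.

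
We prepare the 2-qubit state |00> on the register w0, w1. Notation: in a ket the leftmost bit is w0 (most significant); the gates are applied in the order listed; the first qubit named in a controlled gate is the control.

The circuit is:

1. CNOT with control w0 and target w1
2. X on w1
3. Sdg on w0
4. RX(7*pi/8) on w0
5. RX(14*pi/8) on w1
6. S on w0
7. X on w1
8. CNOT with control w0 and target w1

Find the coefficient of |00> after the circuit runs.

The amplitude on |00> is -sqrt(sqrt(2) + 2)*sin(pi/16)/2.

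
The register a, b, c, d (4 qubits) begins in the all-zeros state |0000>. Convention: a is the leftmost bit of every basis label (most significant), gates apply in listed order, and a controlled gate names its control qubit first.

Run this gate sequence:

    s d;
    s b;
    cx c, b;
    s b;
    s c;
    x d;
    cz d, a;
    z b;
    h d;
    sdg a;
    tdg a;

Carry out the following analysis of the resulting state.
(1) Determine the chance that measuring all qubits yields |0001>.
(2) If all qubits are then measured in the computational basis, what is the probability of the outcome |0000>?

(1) Outcome |0001> occurs with probability 1/2.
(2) The probability of measuring |0000> is 1/2.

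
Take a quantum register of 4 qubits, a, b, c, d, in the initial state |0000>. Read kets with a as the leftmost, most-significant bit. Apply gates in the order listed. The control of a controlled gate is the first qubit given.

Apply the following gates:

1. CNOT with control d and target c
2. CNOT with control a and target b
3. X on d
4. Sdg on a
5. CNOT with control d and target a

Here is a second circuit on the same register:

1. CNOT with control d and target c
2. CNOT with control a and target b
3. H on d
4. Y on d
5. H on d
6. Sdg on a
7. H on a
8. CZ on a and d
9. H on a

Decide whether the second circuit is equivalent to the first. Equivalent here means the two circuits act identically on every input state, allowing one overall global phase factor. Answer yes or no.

No, they are not equivalent — no single phase factor reconciles the two unitaries.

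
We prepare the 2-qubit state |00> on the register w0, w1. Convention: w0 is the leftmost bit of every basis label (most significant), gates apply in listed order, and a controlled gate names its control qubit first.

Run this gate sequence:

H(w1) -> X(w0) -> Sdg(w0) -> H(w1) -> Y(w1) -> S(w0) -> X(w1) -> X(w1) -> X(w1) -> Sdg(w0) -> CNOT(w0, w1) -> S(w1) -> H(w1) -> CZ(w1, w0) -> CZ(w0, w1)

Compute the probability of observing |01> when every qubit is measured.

The probability of measuring |01> is 0.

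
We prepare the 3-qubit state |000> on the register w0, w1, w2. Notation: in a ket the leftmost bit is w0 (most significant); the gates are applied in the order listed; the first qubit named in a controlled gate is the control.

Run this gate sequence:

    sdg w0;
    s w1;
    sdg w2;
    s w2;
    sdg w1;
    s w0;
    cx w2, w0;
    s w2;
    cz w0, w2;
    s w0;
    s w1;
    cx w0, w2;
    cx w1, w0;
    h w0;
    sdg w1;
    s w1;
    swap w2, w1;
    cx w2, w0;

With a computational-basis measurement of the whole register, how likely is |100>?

The probability of measuring |100> is 1/2. Key observation: the block from step 1 through step 6 cancels to the identity and can be dropped.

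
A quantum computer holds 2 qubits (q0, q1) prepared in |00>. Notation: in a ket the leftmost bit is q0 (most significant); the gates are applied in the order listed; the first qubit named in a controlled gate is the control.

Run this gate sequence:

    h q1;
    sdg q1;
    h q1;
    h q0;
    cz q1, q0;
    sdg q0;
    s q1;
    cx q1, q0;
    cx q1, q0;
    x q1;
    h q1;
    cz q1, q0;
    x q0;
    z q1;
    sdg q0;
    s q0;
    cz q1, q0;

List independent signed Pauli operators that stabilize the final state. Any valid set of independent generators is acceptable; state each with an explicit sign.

One valid set of independent stabilizer generators is -XY, +ZZ (any independent generating set of the same group is equally correct).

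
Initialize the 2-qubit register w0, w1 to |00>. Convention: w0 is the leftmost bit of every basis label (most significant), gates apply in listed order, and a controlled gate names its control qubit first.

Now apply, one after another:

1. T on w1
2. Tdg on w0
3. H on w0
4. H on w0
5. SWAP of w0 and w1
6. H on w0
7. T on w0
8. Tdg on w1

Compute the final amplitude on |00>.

The final state's coefficient on |00> equals sqrt(2)/2.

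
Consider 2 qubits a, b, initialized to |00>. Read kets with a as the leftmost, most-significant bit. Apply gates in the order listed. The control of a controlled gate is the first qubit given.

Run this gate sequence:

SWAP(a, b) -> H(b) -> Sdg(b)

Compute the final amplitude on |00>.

The final state's coefficient on |00> equals sqrt(2)/2.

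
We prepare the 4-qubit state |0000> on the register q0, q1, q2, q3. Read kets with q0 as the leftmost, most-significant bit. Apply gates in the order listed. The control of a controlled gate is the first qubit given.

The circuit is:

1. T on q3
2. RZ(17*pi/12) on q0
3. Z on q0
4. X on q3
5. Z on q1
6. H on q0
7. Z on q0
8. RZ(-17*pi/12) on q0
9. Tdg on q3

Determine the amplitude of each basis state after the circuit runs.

The resulting statevector has amplitude -sqrt(2)*exp(3*I*pi/4)/2 on |0001>, -sqrt(2)*exp(I*pi/3)/2 on |1001>, and 0 on every other basis state.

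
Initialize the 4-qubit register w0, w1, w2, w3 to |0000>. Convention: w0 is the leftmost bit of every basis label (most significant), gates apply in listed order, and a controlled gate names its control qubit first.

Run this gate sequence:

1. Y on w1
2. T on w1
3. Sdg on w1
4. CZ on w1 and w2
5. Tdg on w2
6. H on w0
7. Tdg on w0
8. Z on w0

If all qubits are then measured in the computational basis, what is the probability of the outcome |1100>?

Outcome |1100> occurs with probability 1/2.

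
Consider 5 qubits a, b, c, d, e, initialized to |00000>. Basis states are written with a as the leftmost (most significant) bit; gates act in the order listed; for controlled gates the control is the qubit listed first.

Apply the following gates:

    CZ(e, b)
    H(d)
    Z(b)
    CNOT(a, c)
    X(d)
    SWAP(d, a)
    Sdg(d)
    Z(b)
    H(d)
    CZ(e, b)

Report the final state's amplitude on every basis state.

The final amplitudes are 1/2 on |00000>, 1/2 on |00010>, 1/2 on |10000>, 1/2 on |10010>, and 0 on every other basis state.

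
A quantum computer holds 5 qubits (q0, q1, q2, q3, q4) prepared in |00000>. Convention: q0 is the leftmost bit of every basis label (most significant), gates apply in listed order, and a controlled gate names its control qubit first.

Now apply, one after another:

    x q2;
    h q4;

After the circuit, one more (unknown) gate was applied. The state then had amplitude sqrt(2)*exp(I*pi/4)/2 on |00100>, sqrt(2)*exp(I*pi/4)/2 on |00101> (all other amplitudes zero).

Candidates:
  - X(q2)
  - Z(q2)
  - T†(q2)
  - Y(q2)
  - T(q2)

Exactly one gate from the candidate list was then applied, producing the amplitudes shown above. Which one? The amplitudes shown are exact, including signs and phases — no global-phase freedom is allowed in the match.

The applied gate was T(q2).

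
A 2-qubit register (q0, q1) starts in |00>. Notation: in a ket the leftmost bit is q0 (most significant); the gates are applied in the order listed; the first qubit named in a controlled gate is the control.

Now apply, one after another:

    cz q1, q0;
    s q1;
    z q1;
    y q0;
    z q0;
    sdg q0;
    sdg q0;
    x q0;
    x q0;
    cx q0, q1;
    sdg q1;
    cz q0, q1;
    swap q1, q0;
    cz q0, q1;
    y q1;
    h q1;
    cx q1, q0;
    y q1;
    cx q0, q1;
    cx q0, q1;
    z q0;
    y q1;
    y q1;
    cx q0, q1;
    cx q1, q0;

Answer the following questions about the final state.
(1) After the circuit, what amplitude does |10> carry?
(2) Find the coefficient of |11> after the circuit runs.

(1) The final state's coefficient on |10> equals -sqrt(2)/2. Key observation: gates 19-20 undo each other exactly, leaving only the rest of the circuit to track.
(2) |11> carries amplitude 0 in the final state.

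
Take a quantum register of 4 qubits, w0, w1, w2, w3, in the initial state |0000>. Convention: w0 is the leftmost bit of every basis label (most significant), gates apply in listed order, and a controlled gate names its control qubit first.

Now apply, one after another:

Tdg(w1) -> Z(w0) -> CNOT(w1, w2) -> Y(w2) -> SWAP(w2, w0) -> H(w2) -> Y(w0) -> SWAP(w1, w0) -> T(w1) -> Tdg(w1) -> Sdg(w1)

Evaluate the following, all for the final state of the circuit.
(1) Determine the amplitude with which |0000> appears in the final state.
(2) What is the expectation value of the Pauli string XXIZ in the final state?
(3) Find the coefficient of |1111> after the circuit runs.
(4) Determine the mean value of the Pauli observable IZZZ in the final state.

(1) |0000> carries amplitude sqrt(2)/2 in the final state.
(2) The expectation value of XXIZ is 0.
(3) |1111> carries amplitude 0 in the final state.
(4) In the final state, IZZZ has expectation 0.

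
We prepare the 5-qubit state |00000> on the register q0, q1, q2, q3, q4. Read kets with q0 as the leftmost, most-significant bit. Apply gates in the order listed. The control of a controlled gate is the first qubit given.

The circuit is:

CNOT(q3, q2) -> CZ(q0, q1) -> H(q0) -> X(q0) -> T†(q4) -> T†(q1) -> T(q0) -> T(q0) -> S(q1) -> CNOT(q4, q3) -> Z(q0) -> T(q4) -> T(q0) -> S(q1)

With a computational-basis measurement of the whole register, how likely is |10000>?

The probability of measuring |10000> is 1/2.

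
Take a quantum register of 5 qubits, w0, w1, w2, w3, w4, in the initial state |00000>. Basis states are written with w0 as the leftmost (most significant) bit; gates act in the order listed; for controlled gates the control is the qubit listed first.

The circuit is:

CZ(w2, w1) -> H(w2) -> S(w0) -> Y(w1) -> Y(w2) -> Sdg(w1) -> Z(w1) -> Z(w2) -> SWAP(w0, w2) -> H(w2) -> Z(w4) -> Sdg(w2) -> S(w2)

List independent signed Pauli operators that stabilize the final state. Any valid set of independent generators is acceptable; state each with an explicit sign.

The stabilizer group can be generated by +XIIII, +IIXII, -IZIII, +IIIZI, +IIIIZ, among other valid generating sets.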